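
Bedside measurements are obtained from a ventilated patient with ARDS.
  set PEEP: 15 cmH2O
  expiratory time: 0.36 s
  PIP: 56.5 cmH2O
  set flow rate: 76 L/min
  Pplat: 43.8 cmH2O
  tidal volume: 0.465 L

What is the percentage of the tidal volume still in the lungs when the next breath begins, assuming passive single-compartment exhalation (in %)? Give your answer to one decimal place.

10.8

Flow: 76 L/min ÷ 60 = 1.2667 L/s.
R = (PIP − Pplat)/V̇ = (56.5 − 43.8) / 1.2667 = 12.7/1.2667 = 10.026 cmH2O·s/L.
C = Vt/(Pplat − PEEP) = 465.0 / (43.8 − 15) = 465.0/28.8 = 16.146 mL/cmH2O.
τ = R × C = 10.026 × 0.01615 L/cmH2O = 0.1619 s.
Fraction remaining at end-expiration = e^(−Te/τ) = e^(−0.36/0.1619) = 0.1082 → 10.82%.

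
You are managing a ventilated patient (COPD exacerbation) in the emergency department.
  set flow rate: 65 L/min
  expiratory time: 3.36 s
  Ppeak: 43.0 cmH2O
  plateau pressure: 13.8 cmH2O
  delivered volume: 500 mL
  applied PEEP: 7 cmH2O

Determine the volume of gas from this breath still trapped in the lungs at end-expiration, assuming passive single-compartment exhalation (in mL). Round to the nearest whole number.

92

Flow: 65 L/min ÷ 60 = 1.0833 L/s.
R = (PIP − Pplat)/V̇ = (43.0 − 13.8) / 1.0833 = 29.2/1.0833 = 26.955 cmH2O·s/L.
C = Vt/(Pplat − PEEP) = 500.0 / (13.8 − 7) = 500.0/6.8 = 73.529 mL/cmH2O.
τ = R × C = 26.955 × 0.07353 L/cmH2O = 1.982 s.
Fraction remaining = e^(−Te/τ) = e^(−3.36/1.982) = 0.1836.
Trapped volume = 500.0 × 0.1836 = 91.8 mL.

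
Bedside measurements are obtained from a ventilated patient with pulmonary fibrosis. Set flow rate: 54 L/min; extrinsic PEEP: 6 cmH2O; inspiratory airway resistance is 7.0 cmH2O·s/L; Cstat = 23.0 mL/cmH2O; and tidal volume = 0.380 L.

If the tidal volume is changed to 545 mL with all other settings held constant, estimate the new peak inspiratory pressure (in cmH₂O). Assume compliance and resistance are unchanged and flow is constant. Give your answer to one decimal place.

36.0

Flow: 54 L/min ÷ 60 = 0.9 L/s.
PIP = Vt/C + R·V̇ + PEEP (constant-flow equation of motion).
Only the elastic term changes: ΔPIP = ΔVt / C = (545 − 380) / 23.0 = 7.174 cmH2O.
Original PIP = 380/23.0 + 7.0×0.9 + 6 = 28.822 cmH2O; new PIP = 28.822 + (7.174) = 35.996 cmH2O.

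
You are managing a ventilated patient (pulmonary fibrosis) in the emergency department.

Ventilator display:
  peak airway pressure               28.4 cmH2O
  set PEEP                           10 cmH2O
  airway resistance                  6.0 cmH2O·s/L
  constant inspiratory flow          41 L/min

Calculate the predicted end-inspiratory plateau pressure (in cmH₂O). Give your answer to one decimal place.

Flow: 41 L/min ÷ 60 = 0.6833 L/s.
Pplat = PIP − Raw × flow = 28.4 − 6.0 × 0.6833 = 28.4 − 4.1 = 24.3 cmH2O.

24.3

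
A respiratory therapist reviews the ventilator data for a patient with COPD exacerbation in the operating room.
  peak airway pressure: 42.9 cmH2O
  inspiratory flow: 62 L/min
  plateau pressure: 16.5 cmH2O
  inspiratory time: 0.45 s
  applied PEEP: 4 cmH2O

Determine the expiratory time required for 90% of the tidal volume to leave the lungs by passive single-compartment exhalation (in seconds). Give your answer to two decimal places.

Flow: 62 L/min ÷ 60 = 1.0333 L/s.
Vt = flow × Ti = 1.0333 L/s × 0.45 s × 1000 mL/L = 464.99 mL.
R = (PIP − Pplat)/V̇ = (42.9 − 16.5) / 1.0333 = 26.4/1.0333 = 25.549 cmH2O·s/L.
C = Vt/(Pplat − PEEP) = 464.99 / (16.5 − 4) = 464.99/12.5 = 37.199 mL/cmH2O.
τ = R × C = 25.549 × 0.0372 L/cmH2O = 0.9504 s.
t = −τ·ln(1 − 0.90) = −0.9504·ln(0.1) = 2.188 s.

2.19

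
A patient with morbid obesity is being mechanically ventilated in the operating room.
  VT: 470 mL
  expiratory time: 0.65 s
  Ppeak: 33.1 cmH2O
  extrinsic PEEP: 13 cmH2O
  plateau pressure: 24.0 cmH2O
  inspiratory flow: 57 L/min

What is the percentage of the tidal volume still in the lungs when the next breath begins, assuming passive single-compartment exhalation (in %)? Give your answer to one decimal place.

Flow: 57 L/min ÷ 60 = 0.95 L/s.
R = (PIP − Pplat)/V̇ = (33.1 − 24.0) / 0.95 = 9.1/0.95 = 9.579 cmH2O·s/L.
C = Vt/(Pplat − PEEP) = 470.0 / (24.0 − 13) = 470.0/11.0 = 42.727 mL/cmH2O.
τ = R × C = 9.579 × 0.04273 L/cmH2O = 0.4093 s.
Fraction remaining at end-expiration = e^(−Te/τ) = e^(−0.65/0.4093) = 0.2043 → 20.43%.

20.4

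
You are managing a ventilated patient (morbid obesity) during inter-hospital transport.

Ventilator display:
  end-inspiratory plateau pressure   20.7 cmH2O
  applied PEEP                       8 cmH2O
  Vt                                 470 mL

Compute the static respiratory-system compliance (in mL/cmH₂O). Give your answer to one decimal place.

Cstat = Vt / (Pplat − PEEP) = 470 / (20.7 − 8) = 470 / 12.7 = 37.008 mL/cmH2O.

37.0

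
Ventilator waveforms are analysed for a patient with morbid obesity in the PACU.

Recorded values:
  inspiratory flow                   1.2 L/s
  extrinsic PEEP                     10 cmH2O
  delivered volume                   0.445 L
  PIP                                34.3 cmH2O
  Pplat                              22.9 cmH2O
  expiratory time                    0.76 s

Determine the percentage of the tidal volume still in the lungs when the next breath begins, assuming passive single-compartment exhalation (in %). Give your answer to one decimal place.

R = (PIP − Pplat)/V̇ = (34.3 − 22.9) / 1.2 = 11.4/1.2 = 9.5 cmH2O·s/L.
C = Vt/(Pplat − PEEP) = 445.0 / (22.9 − 10) = 445.0/12.9 = 34.496 mL/cmH2O.
τ = R × C = 9.5 × 0.0345 L/cmH2O = 0.3278 s.
Fraction remaining at end-expiration = e^(−Te/τ) = e^(−0.76/0.3278) = 0.09842 → 9.842%.

9.8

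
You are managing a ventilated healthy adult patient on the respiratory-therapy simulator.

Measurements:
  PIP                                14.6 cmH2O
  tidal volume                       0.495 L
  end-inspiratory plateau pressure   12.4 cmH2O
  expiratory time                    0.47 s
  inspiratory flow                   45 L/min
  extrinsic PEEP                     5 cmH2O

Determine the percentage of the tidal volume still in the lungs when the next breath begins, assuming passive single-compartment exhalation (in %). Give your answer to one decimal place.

9.1

Flow: 45 L/min ÷ 60 = 0.75 L/s.
R = (PIP − Pplat)/V̇ = (14.6 − 12.4) / 0.75 = 2.2/0.75 = 2.933 cmH2O·s/L.
C = Vt/(Pplat − PEEP) = 495.0 / (12.4 − 5) = 495.0/7.4 = 66.892 mL/cmH2O.
τ = R × C = 2.933 × 0.06689 L/cmH2O = 0.1962 s.
Fraction remaining at end-expiration = e^(−Te/τ) = e^(−0.47/0.1962) = 0.09113 → 9.113%.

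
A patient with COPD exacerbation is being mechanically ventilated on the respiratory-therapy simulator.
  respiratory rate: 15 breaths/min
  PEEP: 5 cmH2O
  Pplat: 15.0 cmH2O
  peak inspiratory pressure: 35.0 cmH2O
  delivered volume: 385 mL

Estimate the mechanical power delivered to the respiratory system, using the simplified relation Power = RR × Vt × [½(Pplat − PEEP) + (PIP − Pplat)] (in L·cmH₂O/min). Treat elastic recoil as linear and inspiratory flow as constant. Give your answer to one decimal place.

144.4

Per-breath work = Vt × [½(Pplat−PEEP) + (PIP−Pplat)] = 0.385 × [0.5×10.0 + 20.0] = 0.385 × 25.0 = 9.625 L·cmH2O.
Power = 15 × 9.625 = 144.38 L·cmH2O/min.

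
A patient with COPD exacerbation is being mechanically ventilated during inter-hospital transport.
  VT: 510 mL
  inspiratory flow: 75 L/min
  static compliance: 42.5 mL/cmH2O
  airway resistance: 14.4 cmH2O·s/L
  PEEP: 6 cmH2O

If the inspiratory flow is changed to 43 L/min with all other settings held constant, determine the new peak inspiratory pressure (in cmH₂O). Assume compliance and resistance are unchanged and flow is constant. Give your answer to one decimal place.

28.3

Flow: 75 L/min ÷ 60 = 1.25 L/s.
New flow: 43 L/min ÷ 60 = 0.7167 L/s.
PIP = Vt/C + R·V̇ + PEEP (constant-flow equation of motion).
Only the resistive term changes: ΔPIP = R × ΔV̇ = 14.4 × (0.7167 − 1.25) = 14.4 × -0.5333 = -7.68 cmH2O.
Original PIP = 510/42.5 + 14.4×1.25 + 6 = 36.0 cmH2O; new PIP = 36.0 + (-7.68) = 28.32 cmH2O.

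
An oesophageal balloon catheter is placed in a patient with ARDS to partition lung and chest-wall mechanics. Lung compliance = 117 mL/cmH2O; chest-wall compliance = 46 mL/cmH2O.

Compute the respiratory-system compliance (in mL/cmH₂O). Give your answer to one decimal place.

33.0

Lung and chest wall are elastances in series: 1/Crs = 1/CL + 1/Ccw.
1/Crs = 1/117 + 1/46 = 0.03029.
Crs = 33.014 mL/cmH2O.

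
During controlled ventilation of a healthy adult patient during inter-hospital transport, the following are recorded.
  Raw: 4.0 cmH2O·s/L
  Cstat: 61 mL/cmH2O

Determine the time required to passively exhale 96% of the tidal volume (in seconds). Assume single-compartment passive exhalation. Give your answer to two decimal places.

0.79

τ = R × C = 4.0 × 61 mL/cmH2O = 4.0 × 0.061 L/cmH2O = 0.244 s.
Exhaled fraction f = 1 − e^(−t/τ) → t = −τ·ln(1 − f) = −0.244·ln(0.04) = 0.7854 s.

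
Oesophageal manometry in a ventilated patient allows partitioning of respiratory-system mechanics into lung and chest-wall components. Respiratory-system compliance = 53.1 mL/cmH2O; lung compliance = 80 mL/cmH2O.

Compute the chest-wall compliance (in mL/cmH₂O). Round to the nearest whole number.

158

1/Ccw = 1/Crs − 1/CL.
1/Ccw = 1/53.1 − 1/80 = 0.006332.
Ccw = 157.93 mL/cmH2O.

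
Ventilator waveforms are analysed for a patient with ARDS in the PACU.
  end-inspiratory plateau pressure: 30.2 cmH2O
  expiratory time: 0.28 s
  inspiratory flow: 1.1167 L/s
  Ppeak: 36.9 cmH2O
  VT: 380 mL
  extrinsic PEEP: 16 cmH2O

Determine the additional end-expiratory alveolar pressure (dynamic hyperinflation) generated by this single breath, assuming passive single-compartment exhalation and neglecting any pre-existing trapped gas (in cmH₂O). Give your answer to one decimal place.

2.5

R = (PIP − Pplat)/V̇ = (36.9 − 30.2) / 1.1167 = 6.7/1.1167 = 6.0 cmH2O·s/L.
C = Vt/(Pplat − PEEP) = 380.0 / (30.2 − 16) = 380.0/14.2 = 26.761 mL/cmH2O.
τ = R × C = 6.0 × 0.02676 L/cmH2O = 0.1606 s.
Fraction remaining = e^(−Te/τ) = e^(−0.28/0.1606) = 0.1749; trapped volume = 380.0 × 0.1749 = 66.462 mL.
Additional alveolar pressure from trapping ≈ V_trapped / C = 66.462 / 26.761 = 2.484 cmH2O.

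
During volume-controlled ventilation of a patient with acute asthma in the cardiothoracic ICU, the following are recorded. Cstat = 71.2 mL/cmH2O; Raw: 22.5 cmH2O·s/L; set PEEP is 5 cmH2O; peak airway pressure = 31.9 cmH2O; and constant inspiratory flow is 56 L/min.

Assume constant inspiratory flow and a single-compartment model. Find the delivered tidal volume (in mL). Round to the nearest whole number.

Flow: 56 L/min ÷ 60 = 0.9333 L/s.
Equation of motion (constant flow): PIP = Vt/C + R·V̇ + PEEP.
Vt/C = PIP − R·V̇ − PEEP = 31.9 − 20.999 − 5 = 5.901 cmH2O.
Vt = C × 5.901 = 71.2 × 5.901 = 420.15 mL.

420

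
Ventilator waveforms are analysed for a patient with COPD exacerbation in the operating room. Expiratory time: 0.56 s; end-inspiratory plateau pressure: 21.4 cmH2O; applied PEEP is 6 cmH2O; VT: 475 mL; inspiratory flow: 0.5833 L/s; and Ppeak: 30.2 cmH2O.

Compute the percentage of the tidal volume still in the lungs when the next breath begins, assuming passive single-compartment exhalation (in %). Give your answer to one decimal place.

R = (PIP − Pplat)/V̇ = (30.2 − 21.4) / 0.5833 = 8.8/0.5833 = 15.087 cmH2O·s/L.
C = Vt/(Pplat − PEEP) = 475.0 / (21.4 − 6) = 475.0/15.4 = 30.844 mL/cmH2O.
τ = R × C = 15.087 × 0.03084 L/cmH2O = 0.4653 s.
Fraction remaining at end-expiration = e^(−Te/τ) = e^(−0.56/0.4653) = 0.3001 → 30.01%.

30.0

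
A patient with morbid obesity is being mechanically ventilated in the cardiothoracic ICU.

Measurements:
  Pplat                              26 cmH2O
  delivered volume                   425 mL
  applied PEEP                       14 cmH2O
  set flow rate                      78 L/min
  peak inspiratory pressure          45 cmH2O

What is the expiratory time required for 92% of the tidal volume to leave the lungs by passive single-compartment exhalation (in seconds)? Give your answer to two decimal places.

Flow: 78 L/min ÷ 60 = 1.3 L/s.
R = (PIP − Pplat)/V̇ = (45 − 26) / 1.3 = 19.0/1.3 = 14.615 cmH2O·s/L.
C = Vt/(Pplat − PEEP) = 425.0 / (26 − 14) = 425.0/12.0 = 35.417 mL/cmH2O.
τ = R × C = 14.615 × 0.03542 L/cmH2O = 0.5177 s.
t = −τ·ln(1 − 0.92) = −0.5177·ln(0.08) = 1.308 s.

1.31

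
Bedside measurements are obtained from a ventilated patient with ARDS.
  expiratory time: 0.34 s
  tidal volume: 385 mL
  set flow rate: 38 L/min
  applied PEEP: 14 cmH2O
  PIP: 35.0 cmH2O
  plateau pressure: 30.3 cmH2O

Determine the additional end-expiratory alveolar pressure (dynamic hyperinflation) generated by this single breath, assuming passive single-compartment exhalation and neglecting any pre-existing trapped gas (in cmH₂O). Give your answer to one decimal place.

Flow: 38 L/min ÷ 60 = 0.6333 L/s.
R = (PIP − Pplat)/V̇ = (35.0 − 30.3) / 0.6333 = 4.7/0.6333 = 7.421 cmH2O·s/L.
C = Vt/(Pplat − PEEP) = 385.0 / (30.3 − 14) = 385.0/16.3 = 23.62 mL/cmH2O.
τ = R × C = 7.421 × 0.02362 L/cmH2O = 0.1753 s.
Fraction remaining = e^(−Te/τ) = e^(−0.34/0.1753) = 0.1438; trapped volume = 385.0 × 0.1438 = 55.363 mL.
Additional alveolar pressure from trapping ≈ V_trapped / C = 55.363 / 23.62 = 2.344 cmH2O.

2.3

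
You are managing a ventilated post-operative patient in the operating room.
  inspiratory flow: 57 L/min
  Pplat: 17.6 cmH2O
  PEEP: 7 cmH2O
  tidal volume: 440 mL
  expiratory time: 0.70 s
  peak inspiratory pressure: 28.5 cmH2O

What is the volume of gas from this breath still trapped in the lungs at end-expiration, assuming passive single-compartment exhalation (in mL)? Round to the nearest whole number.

101

Flow: 57 L/min ÷ 60 = 0.95 L/s.
R = (PIP − Pplat)/V̇ = (28.5 − 17.6) / 0.95 = 10.9/0.95 = 11.474 cmH2O·s/L.
C = Vt/(Pplat − PEEP) = 440.0 / (17.6 − 7) = 440.0/10.6 = 41.509 mL/cmH2O.
τ = R × C = 11.474 × 0.04151 L/cmH2O = 0.4763 s.
Fraction remaining = e^(−Te/τ) = e^(−0.70/0.4763) = 0.23.
Trapped volume = 440.0 × 0.23 = 101.2 mL.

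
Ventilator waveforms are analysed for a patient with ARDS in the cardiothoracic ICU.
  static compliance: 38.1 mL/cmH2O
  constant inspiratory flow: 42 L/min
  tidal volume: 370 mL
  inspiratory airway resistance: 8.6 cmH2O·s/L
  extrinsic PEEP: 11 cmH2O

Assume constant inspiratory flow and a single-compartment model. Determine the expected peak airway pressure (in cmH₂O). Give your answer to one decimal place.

Flow: 42 L/min ÷ 60 = 0.7 L/s.
Equation of motion (constant flow): PIP = Vt/C + R·V̇ + PEEP.
PIP = 370/38.1 + 8.6×0.7 + 11 = 9.711 + 6.02 + 11 = 26.731 cmH2O.

26.7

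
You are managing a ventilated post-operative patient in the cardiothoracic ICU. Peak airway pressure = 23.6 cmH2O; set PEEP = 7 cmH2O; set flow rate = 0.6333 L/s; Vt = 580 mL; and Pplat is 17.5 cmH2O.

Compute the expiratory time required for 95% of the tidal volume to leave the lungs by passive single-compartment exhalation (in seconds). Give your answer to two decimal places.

1.59

R = (PIP − Pplat)/V̇ = (23.6 − 17.5) / 0.6333 = 6.1/0.6333 = 9.632 cmH2O·s/L.
C = Vt/(Pplat − PEEP) = 580.0 / (17.5 − 7) = 580.0/10.5 = 55.238 mL/cmH2O.
τ = R × C = 9.632 × 0.05524 L/cmH2O = 0.5321 s.
t = −τ·ln(1 − 0.95) = −0.5321·ln(0.05) = 1.594 s.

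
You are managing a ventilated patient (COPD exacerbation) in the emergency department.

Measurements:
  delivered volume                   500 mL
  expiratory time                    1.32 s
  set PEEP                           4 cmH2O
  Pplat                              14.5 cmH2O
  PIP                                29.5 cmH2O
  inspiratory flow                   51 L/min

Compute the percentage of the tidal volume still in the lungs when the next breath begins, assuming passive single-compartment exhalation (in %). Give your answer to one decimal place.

20.8

Flow: 51 L/min ÷ 60 = 0.85 L/s.
R = (PIP − Pplat)/V̇ = (29.5 − 14.5) / 0.85 = 15.0/0.85 = 17.647 cmH2O·s/L.
C = Vt/(Pplat − PEEP) = 500.0 / (14.5 − 4) = 500.0/10.5 = 47.619 mL/cmH2O.
τ = R × C = 17.647 × 0.04762 L/cmH2O = 0.8404 s.
Fraction remaining at end-expiration = e^(−Te/τ) = e^(−1.32/0.8404) = 0.2079 → 20.79%.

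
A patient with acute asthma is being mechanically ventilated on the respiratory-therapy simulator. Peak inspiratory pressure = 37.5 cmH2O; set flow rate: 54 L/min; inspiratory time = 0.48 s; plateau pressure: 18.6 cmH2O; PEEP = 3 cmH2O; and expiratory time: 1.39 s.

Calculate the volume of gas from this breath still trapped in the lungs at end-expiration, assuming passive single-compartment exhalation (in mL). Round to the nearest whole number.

Flow: 54 L/min ÷ 60 = 0.9 L/s.
Vt = flow × Ti = 0.9 L/s × 0.48 s × 1000 mL/L = 432.0 mL.
R = (PIP − Pplat)/V̇ = (37.5 − 18.6) / 0.9 = 18.9/0.9 = 21.0 cmH2O·s/L.
C = Vt/(Pplat − PEEP) = 432.0 / (18.6 − 3) = 432.0/15.6 = 27.692 mL/cmH2O.
τ = R × C = 21.0 × 0.02769 L/cmH2O = 0.5815 s.
Fraction remaining = e^(−Te/τ) = e^(−1.39/0.5815) = 0.0916.
Trapped volume = 432.0 × 0.0916 = 39.571 mL.

40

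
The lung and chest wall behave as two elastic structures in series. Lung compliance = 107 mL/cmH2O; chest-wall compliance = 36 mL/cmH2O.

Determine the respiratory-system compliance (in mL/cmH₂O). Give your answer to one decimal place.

Lung and chest wall are elastances in series: 1/Crs = 1/CL + 1/Ccw.
1/Crs = 1/107 + 1/36 = 0.03712.
Crs = 26.94 mL/cmH2O.

26.9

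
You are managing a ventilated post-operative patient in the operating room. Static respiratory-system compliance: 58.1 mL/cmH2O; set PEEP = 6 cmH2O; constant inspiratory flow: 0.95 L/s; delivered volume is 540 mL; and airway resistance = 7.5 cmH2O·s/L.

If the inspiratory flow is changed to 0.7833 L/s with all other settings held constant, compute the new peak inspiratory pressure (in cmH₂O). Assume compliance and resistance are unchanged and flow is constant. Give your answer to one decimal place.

PIP = Vt/C + R·V̇ + PEEP (constant-flow equation of motion).
Only the resistive term changes: ΔPIP = R × ΔV̇ = 7.5 × (0.7833 − 0.95) = 7.5 × -0.1667 = -1.25 cmH2O.
Original PIP = 540/58.1 + 7.5×0.95 + 6 = 22.419 cmH2O; new PIP = 22.419 + (-1.25) = 21.169 cmH2O.

21.2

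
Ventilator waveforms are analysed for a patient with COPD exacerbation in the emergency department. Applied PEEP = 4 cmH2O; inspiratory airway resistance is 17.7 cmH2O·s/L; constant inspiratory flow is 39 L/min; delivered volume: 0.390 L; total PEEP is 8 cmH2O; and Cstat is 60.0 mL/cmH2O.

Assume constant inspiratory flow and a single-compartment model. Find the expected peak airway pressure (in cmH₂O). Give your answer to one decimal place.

Flow: 39 L/min ÷ 60 = 0.65 L/s.
Total PEEP = 8 cmH2O (set 4 + intrinsic 4); this is the baseline alveolar pressure.
Equation of motion (constant flow): PIP = Vt/C + R·V̇ + PEEP.
PIP = 390/60.0 + 17.7×0.65 + 8 = 6.5 + 11.505 + 8 = 26.005 cmH2O.

26.0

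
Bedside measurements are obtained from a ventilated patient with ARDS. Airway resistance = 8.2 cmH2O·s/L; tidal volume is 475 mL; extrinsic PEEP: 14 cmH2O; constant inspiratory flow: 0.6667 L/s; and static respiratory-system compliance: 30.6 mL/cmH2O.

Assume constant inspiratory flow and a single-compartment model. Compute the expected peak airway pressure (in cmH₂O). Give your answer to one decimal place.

Equation of motion (constant flow): PIP = Vt/C + R·V̇ + PEEP.
PIP = 475/30.6 + 8.2×0.6667 + 14 = 15.523 + 5.467 + 14 = 34.99 cmH2O.

35.0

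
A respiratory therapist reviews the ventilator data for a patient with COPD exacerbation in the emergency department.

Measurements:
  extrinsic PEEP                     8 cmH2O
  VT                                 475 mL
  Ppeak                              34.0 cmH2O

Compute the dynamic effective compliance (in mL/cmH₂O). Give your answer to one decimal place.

18.3

Dynamic compliance = Vt / (PIP − PEEP) = 475 / (34.0 − 8) = 475 / 26.0 = 18.269 mL/cmH2O.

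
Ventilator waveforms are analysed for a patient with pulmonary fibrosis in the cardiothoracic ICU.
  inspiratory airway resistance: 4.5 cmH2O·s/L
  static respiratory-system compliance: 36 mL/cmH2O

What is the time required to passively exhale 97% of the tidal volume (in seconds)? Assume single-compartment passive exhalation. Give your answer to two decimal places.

τ = R × C = 4.5 × 36 mL/cmH2O = 4.5 × 0.036 L/cmH2O = 0.162 s.
Exhaled fraction f = 1 − e^(−t/τ) → t = −τ·ln(1 − f) = −0.162·ln(0.03) = 0.5681 s.

0.57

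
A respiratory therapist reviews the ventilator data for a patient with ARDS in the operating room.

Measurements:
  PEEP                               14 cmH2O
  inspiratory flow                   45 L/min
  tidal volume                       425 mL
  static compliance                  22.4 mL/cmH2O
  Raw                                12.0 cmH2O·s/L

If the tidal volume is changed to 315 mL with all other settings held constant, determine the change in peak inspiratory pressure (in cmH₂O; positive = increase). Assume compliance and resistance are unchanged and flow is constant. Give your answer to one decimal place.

-4.9

PIP = Vt/C + R·V̇ + PEEP (constant-flow equation of motion).
Only the elastic term changes: ΔPIP = ΔVt / C = (315 − 425) / 22.4 = -4.911 cmH2O.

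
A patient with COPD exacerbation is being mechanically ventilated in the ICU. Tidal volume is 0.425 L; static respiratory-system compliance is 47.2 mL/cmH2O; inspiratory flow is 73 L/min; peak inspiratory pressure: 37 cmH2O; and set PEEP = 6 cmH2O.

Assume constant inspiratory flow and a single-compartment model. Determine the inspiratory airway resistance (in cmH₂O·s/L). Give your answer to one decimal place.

18.1

Flow: 73 L/min ÷ 60 = 1.2167 L/s.
Equation of motion (constant flow): PIP = Vt/C + R·V̇ + PEEP.
R·V̇ = PIP − Vt/C − PEEP = 37 − 425/47.2 − 6 = 37 − 9.004 − 6 = 21.996 cmH2O.
R = 21.996 / 1.2167 = 18.078 cmH2O·s/L.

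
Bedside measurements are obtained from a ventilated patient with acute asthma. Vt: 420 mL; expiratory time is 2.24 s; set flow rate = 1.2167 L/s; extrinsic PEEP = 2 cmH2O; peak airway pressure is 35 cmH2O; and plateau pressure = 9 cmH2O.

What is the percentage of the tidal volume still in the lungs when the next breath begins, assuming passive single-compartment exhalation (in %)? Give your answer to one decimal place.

17.4

R = (PIP − Pplat)/V̇ = (35 − 9) / 1.2167 = 26.0/1.2167 = 21.369 cmH2O·s/L.
C = Vt/(Pplat − PEEP) = 420.0 / (9 − 2) = 420.0/7.0 = 60.0 mL/cmH2O.
τ = R × C = 21.369 × 0.06 L/cmH2O = 1.282 s.
Fraction remaining at end-expiration = e^(−Te/τ) = e^(−2.24/1.282) = 0.1742 → 17.42%.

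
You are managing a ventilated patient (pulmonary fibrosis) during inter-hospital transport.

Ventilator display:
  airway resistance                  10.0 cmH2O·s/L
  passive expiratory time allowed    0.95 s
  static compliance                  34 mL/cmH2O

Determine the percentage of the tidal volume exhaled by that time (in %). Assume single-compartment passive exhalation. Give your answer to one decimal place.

93.9

τ = R × C = 10.0 × 34 mL/cmH2O = 10.0 × 0.034 L/cmH2O = 0.34 s.
Passive exhalation: V(t)/V₀ = e^(−t/τ) = e^(−0.95/0.34) = 0.06117.
Fraction exhaled = 1 − 0.06117 = 0.9388 → 93.88%.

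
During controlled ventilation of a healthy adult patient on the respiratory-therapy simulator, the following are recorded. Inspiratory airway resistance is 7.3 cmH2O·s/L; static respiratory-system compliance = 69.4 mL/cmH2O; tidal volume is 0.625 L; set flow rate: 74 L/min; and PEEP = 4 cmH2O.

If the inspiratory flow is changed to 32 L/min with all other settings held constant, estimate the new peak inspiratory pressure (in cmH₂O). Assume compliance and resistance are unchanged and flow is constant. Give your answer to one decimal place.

Flow: 74 L/min ÷ 60 = 1.2333 L/s.
New flow: 32 L/min ÷ 60 = 0.5333 L/s.
PIP = Vt/C + R·V̇ + PEEP (constant-flow equation of motion).
Only the resistive term changes: ΔPIP = R × ΔV̇ = 7.3 × (0.5333 − 1.2333) = 7.3 × -0.7 = -5.11 cmH2O.
Original PIP = 625/69.4 + 7.3×1.2333 + 4 = 22.009 cmH2O; new PIP = 22.009 + (-5.11) = 16.899 cmH2O.

16.9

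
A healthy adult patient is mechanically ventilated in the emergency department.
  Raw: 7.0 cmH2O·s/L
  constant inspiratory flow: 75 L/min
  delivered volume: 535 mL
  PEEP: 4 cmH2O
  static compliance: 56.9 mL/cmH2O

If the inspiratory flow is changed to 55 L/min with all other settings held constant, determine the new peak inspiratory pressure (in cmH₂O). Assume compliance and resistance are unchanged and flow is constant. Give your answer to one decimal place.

19.8

Flow: 75 L/min ÷ 60 = 1.25 L/s.
New flow: 55 L/min ÷ 60 = 0.9167 L/s.
PIP = Vt/C + R·V̇ + PEEP (constant-flow equation of motion).
Only the resistive term changes: ΔPIP = R × ΔV̇ = 7.0 × (0.9167 − 1.25) = 7.0 × -0.3333 = -2.333 cmH2O.
Original PIP = 535/56.9 + 7.0×1.25 + 4 = 22.152 cmH2O; new PIP = 22.152 + (-2.333) = 19.819 cmH2O.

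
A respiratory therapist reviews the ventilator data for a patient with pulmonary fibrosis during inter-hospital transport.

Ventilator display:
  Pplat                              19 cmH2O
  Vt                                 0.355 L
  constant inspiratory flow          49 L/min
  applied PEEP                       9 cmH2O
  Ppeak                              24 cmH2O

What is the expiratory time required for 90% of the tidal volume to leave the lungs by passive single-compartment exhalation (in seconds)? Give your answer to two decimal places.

0.50

Flow: 49 L/min ÷ 60 = 0.8167 L/s.
R = (PIP − Pplat)/V̇ = (24 − 19) / 0.8167 = 5.0/0.8167 = 6.122 cmH2O·s/L.
C = Vt/(Pplat − PEEP) = 355.0 / (19 − 9) = 355.0/10.0 = 35.5 mL/cmH2O.
τ = R × C = 6.122 × 0.0355 L/cmH2O = 0.2173 s.
t = −τ·ln(1 − 0.90) = −0.2173·ln(0.1) = 0.5004 s.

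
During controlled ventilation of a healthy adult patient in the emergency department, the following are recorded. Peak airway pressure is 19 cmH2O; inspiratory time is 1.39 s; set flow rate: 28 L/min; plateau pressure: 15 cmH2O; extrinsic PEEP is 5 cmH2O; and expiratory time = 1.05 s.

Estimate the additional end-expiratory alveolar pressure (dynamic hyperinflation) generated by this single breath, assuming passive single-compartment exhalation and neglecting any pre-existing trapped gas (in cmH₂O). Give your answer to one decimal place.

Flow: 28 L/min ÷ 60 = 0.4667 L/s.
Vt = flow × Ti = 0.4667 L/s × 1.39 s × 1000 mL/L = 648.71 mL.
R = (PIP − Pplat)/V̇ = (19 − 15) / 0.4667 = 4.0/0.4667 = 8.571 cmH2O·s/L.
C = Vt/(Pplat − PEEP) = 648.71 / (15 − 5) = 648.71/10.0 = 64.871 mL/cmH2O.
τ = R × C = 8.571 × 0.06487 L/cmH2O = 0.556 s.
Fraction remaining = e^(−Te/τ) = e^(−1.05/0.556) = 0.1513; trapped volume = 648.71 × 0.1513 = 98.15 mL.
Additional alveolar pressure from trapping ≈ V_trapped / C = 98.15 / 64.871 = 1.513 cmH2O.

1.5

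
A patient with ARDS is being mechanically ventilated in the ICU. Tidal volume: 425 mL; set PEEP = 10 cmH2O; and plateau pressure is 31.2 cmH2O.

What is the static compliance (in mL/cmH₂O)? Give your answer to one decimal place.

20.0

Cstat = Vt / (Pplat − PEEP) = 425 / (31.2 − 10) = 425 / 21.2 = 20.047 mL/cmH2O.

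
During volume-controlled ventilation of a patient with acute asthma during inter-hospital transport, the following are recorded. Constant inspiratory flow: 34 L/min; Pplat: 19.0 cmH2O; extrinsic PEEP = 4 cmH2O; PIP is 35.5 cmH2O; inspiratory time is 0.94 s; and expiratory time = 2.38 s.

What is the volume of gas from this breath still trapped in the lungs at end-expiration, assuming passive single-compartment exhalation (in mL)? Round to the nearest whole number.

Flow: 34 L/min ÷ 60 = 0.5667 L/s.
Vt = flow × Ti = 0.5667 L/s × 0.94 s × 1000 mL/L = 532.7 mL.
R = (PIP − Pplat)/V̇ = (35.5 − 19.0) / 0.5667 = 16.5/0.5667 = 29.116 cmH2O·s/L.
C = Vt/(Pplat − PEEP) = 532.7 / (19.0 − 4) = 532.7/15.0 = 35.513 mL/cmH2O.
τ = R × C = 29.116 × 0.03551 L/cmH2O = 1.034 s.
Fraction remaining = e^(−Te/τ) = e^(−2.38/1.034) = 0.1001.
Trapped volume = 532.7 × 0.1001 = 53.323 mL.

53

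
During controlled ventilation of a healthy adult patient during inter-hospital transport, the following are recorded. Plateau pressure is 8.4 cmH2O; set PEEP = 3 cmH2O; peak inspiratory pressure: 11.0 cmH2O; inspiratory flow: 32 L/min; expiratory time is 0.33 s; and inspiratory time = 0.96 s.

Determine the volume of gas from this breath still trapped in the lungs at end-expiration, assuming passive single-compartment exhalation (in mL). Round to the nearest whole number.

251

Flow: 32 L/min ÷ 60 = 0.5333 L/s.
Vt = flow × Ti = 0.5333 L/s × 0.96 s × 1000 mL/L = 511.97 mL.
R = (PIP − Pplat)/V̇ = (11.0 − 8.4) / 0.5333 = 2.6/0.5333 = 4.875 cmH2O·s/L.
C = Vt/(Pplat − PEEP) = 511.97 / (8.4 − 3) = 511.97/5.4 = 94.809 mL/cmH2O.
τ = R × C = 4.875 × 0.09481 L/cmH2O = 0.4622 s.
Fraction remaining = e^(−Te/τ) = e^(−0.33/0.4622) = 0.4897.
Trapped volume = 511.97 × 0.4897 = 250.71 mL.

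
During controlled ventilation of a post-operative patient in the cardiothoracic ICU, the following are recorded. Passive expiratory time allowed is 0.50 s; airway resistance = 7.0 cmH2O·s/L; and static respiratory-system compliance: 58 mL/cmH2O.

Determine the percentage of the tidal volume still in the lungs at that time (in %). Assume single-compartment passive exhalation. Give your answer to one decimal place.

29.2

τ = R × C = 7.0 × 58 mL/cmH2O = 7.0 × 0.058 L/cmH2O = 0.406 s.
Passive exhalation: V(t)/V₀ = e^(−t/τ) = e^(−0.50/0.406) = 0.2918.
Fraction remaining = 0.2918 → 29.18%.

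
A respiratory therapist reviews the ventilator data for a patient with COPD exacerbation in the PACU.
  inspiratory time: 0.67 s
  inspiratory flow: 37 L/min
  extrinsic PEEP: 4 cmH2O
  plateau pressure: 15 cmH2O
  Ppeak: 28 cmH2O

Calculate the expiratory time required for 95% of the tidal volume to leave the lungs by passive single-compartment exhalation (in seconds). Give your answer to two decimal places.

2.37

Flow: 37 L/min ÷ 60 = 0.6167 L/s.
Vt = flow × Ti = 0.6167 L/s × 0.67 s × 1000 mL/L = 413.19 mL.
R = (PIP − Pplat)/V̇ = (28 − 15) / 0.6167 = 13.0/0.6167 = 21.08 cmH2O·s/L.
C = Vt/(Pplat − PEEP) = 413.19 / (15 − 4) = 413.19/11.0 = 37.563 mL/cmH2O.
τ = R × C = 21.08 × 0.03756 L/cmH2O = 0.7918 s.
t = −τ·ln(1 − 0.95) = −0.7918·ln(0.05) = 2.372 s.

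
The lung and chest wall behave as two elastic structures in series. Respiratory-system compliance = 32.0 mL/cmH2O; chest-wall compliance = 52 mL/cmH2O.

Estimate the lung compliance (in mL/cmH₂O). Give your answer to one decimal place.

1/CL = 1/Crs − 1/Ccw.
1/CL = 1/32.0 − 1/52 = 0.01202.
CL = 83.195 mL/cmH2O.

83.2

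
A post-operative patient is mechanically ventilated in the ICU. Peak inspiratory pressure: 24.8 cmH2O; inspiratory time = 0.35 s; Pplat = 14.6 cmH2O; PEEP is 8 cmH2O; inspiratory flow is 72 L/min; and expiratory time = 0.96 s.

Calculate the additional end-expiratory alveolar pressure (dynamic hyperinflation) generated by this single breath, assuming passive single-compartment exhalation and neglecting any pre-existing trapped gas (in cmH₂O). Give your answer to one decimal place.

1.1

Flow: 72 L/min ÷ 60 = 1.2 L/s.
Vt = flow × Ti = 1.2 L/s × 0.35 s × 1000 mL/L = 420.0 mL.
R = (PIP − Pplat)/V̇ = (24.8 − 14.6) / 1.2 = 10.2/1.2 = 8.5 cmH2O·s/L.
C = Vt/(Pplat − PEEP) = 420.0 / (14.6 − 8) = 420.0/6.6 = 63.636 mL/cmH2O.
τ = R × C = 8.5 × 0.06364 L/cmH2O = 0.5409 s.
Fraction remaining = e^(−Te/τ) = e^(−0.96/0.5409) = 0.1695; trapped volume = 420.0 × 0.1695 = 71.19 mL.
Additional alveolar pressure from trapping ≈ V_trapped / C = 71.19 / 63.636 = 1.119 cmH2O.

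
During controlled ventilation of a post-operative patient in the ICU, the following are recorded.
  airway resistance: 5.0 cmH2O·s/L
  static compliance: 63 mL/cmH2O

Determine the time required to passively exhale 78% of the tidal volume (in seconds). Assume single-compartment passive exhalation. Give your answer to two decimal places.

τ = R × C = 5.0 × 63 mL/cmH2O = 5.0 × 0.063 L/cmH2O = 0.315 s.
Exhaled fraction f = 1 − e^(−t/τ) → t = −τ·ln(1 − f) = −0.315·ln(0.22) = 0.477 s.

0.48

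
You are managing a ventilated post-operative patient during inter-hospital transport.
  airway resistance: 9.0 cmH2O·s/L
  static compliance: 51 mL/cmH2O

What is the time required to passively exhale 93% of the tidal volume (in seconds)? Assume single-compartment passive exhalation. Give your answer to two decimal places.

τ = R × C = 9.0 × 51 mL/cmH2O = 9.0 × 0.051 L/cmH2O = 0.459 s.
Exhaled fraction f = 1 − e^(−t/τ) → t = −τ·ln(1 − f) = −0.459·ln(0.07) = 1.221 s.

1.22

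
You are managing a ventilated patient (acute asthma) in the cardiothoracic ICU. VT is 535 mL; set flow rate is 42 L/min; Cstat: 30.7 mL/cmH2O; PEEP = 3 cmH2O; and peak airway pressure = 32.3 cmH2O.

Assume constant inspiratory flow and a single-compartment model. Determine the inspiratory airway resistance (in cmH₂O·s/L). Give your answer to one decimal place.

Flow: 42 L/min ÷ 60 = 0.7 L/s.
Equation of motion (constant flow): PIP = Vt/C + R·V̇ + PEEP.
R·V̇ = PIP − Vt/C − PEEP = 32.3 − 535/30.7 − 3 = 32.3 − 17.427 − 3 = 11.873 cmH2O.
R = 11.873 / 0.7 = 16.961 cmH2O·s/L.

17.0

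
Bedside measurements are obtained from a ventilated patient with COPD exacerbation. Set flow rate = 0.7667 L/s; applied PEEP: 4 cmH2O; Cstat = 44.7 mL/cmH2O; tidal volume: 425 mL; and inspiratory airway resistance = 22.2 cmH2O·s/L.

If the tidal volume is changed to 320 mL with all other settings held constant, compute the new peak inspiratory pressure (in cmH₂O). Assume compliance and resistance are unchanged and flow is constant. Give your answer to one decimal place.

28.2

PIP = Vt/C + R·V̇ + PEEP (constant-flow equation of motion).
Only the elastic term changes: ΔPIP = ΔVt / C = (320 − 425) / 44.7 = -2.349 cmH2O.
Original PIP = 425/44.7 + 22.2×0.7667 + 4 = 30.529 cmH2O; new PIP = 30.529 + (-2.349) = 28.18 cmH2O.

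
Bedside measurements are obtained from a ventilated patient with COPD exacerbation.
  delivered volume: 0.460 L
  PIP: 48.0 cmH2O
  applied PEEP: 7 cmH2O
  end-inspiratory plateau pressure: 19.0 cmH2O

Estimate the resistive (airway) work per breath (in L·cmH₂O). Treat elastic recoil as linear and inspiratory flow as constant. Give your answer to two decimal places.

13.34

With constant inspiratory flow the resistive pressure is constant at PIP − Pplat = 48.0 − 19.0 = 29.0 cmH2O, so resistive work = 29.0 × 0.460 = 13.34 L·cmH2O.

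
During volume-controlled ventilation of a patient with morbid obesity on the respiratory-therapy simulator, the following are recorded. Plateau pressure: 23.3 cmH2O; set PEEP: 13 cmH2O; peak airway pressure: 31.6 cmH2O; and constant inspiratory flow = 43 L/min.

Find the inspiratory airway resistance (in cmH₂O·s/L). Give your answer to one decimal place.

Flow: 43 L/min ÷ 60 = 0.7167 L/s.
Raw = (PIP − Pplat) / flow = (31.6 − 23.3) / 0.7167 = 8.3 / 0.7167 = 11.581 cmH2O·s/L.

11.6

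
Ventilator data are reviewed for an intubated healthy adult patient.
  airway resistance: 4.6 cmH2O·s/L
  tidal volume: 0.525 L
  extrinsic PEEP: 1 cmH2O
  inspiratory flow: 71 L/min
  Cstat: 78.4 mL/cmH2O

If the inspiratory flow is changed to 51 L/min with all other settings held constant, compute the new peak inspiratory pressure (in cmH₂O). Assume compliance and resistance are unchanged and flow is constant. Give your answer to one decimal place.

11.6

Flow: 71 L/min ÷ 60 = 1.1833 L/s.
New flow: 51 L/min ÷ 60 = 0.85 L/s.
PIP = Vt/C + R·V̇ + PEEP (constant-flow equation of motion).
Only the resistive term changes: ΔPIP = R × ΔV̇ = 4.6 × (0.85 − 1.1833) = 4.6 × -0.3333 = -1.533 cmH2O.
Original PIP = 525/78.4 + 4.6×1.1833 + 1 = 13.14 cmH2O; new PIP = 13.14 + (-1.533) = 11.607 cmH2O.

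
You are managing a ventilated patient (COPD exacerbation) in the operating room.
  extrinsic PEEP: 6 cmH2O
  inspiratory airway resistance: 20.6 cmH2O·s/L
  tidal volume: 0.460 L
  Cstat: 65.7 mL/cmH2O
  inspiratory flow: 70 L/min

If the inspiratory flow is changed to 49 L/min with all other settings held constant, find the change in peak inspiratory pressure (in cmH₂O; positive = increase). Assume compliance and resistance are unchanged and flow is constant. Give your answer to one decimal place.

-7.2

Flow: 70 L/min ÷ 60 = 1.1667 L/s.
New flow: 49 L/min ÷ 60 = 0.8167 L/s.
PIP = Vt/C + R·V̇ + PEEP (constant-flow equation of motion).
Only the resistive term changes: ΔPIP = R × ΔV̇ = 20.6 × (0.8167 − 1.1667) = 20.6 × -0.35 = -7.21 cmH2O.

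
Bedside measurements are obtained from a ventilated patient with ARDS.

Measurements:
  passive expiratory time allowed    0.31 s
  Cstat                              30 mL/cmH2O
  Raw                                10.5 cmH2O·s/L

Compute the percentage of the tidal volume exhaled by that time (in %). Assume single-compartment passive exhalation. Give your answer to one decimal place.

τ = R × C = 10.5 × 30 mL/cmH2O = 10.5 × 0.030 L/cmH2O = 0.315 s.
Passive exhalation: V(t)/V₀ = e^(−t/τ) = e^(−0.31/0.315) = 0.3738.
Fraction exhaled = 1 − 0.3738 = 0.6262 → 62.62%.

62.6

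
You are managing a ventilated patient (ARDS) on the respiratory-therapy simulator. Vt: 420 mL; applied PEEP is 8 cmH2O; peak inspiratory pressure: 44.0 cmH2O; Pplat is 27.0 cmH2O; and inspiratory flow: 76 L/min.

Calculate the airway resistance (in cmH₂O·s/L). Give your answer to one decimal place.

Flow: 76 L/min ÷ 60 = 1.2667 L/s.
Raw = (PIP − Pplat) / flow = (44.0 − 27.0) / 1.2667 = 17.0 / 1.2667 = 13.421 cmH2O·s/L.

13.4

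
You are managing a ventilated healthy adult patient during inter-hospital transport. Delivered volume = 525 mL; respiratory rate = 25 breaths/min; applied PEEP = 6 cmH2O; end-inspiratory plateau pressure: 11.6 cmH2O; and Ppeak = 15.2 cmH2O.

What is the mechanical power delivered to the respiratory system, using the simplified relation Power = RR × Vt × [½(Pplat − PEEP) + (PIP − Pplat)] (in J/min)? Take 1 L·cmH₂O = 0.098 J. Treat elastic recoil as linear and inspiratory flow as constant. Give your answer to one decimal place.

8.2

Per-breath work = Vt × [½(Pplat−PEEP) + (PIP−Pplat)] = 0.525 × [0.5×5.6 + 3.6] = 0.525 × 6.4 = 3.36 L·cmH2O.
Power = 25 × 3.36 = 84.0 L·cmH2O/min.
× 0.098 J/(L·cmH2O) → 8.232 J/min.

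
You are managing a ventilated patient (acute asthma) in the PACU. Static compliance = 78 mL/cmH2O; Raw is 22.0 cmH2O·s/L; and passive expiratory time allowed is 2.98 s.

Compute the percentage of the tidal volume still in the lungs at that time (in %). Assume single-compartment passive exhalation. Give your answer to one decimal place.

τ = R × C = 22.0 × 78 mL/cmH2O = 22.0 × 0.078 L/cmH2O = 1.716 s.
Passive exhalation: V(t)/V₀ = e^(−t/τ) = e^(−2.98/1.716) = 0.1761.
Fraction remaining = 0.1761 → 17.61%.

17.6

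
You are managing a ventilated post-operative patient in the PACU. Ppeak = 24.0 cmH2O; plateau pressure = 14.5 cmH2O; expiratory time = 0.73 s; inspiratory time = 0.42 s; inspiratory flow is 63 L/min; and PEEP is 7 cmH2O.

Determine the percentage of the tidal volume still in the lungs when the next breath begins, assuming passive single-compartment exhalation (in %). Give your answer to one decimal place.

25.4

Flow: 63 L/min ÷ 60 = 1.05 L/s.
Vt = flow × Ti = 1.05 L/s × 0.42 s × 1000 mL/L = 441.0 mL.
R = (PIP − Pplat)/V̇ = (24.0 − 14.5) / 1.05 = 9.5/1.05 = 9.048 cmH2O·s/L.
C = Vt/(Pplat − PEEP) = 441.0 / (14.5 − 7) = 441.0/7.5 = 58.8 mL/cmH2O.
τ = R × C = 9.048 × 0.0588 L/cmH2O = 0.532 s.
Fraction remaining at end-expiration = e^(−Te/τ) = e^(−0.73/0.532) = 0.2536 → 25.36%.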